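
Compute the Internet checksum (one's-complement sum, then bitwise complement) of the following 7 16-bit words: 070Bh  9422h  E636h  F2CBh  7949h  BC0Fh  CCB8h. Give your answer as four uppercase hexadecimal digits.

One's-complement addition (fold any carry out of bit 15 back into bit 0):
  0x070B + 0x9422 = 0x09B2D
  0x9B2D + 0xE636 = 0x18163 → wrap carry → 0x8164
  0x8164 + 0xF2CB = 0x1742F → wrap carry → 0x7430
  0x7430 + 0x7949 = 0x0ED79
  0xED79 + 0xBC0F = 0x1A988 → wrap carry → 0xA989
  0xA989 + 0xCCB8 = 0x17641 → wrap carry → 0x7642
One's-complement sum = 0x7642.
Checksum = ~0x7642 & 0xFFFF = 0x89BD.

89BD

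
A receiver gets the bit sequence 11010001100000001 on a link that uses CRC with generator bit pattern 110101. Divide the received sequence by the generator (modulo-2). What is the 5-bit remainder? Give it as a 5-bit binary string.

00000

Modulo-2 division of 11010001100000001 by 110101:
  pos 0: 110100 XOR 110101 = 000001
  pos 5: 101100 XOR 110101 = 011001
  pos 6: 110010 XOR 110101 = 000111
  pos 9: 111000 XOR 110101 = 001101
  pos 11: 110101 XOR 110101 = 000000
Remainder = 00000 (zero — the frame passes the CRC check).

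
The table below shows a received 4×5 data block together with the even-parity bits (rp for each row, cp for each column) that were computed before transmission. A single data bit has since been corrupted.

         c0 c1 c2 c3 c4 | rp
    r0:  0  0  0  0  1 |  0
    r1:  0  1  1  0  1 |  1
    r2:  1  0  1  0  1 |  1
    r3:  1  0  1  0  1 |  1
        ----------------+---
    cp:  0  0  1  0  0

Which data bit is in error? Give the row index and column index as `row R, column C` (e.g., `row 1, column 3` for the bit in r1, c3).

Recompute each row's even parity and compare to rp:
  r0: data parity 1, sent rp 0 → mismatch
  r1: data parity 1, sent rp 1 → ok
  r2: data parity 1, sent rp 1 → ok
  r3: data parity 1, sent rp 1 → ok
Recompute each column's even parity and compare to cp:
  c0: data parity 0, sent cp 0 → ok
  c1: data parity 1, sent cp 0 → mismatch
  c2: data parity 1, sent cp 1 → ok
  c3: data parity 0, sent cp 0 → ok
  c4: data parity 0, sent cp 0 → ok
Exactly one row (r0) and one column (c1) fail → the flipped bit is at their intersection.

row 0, column 1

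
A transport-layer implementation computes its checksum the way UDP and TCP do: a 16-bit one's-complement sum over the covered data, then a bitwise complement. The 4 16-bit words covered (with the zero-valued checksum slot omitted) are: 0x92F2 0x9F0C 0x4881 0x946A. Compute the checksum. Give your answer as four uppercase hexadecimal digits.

F114

One's-complement addition (fold any carry out of bit 15 back into bit 0):
  0x92F2 + 0x9F0C = 0x131FE → wrap carry → 0x31FF
  0x31FF + 0x4881 = 0x07A80
  0x7A80 + 0x946A = 0x10EEA → wrap carry → 0x0EEB
One's-complement sum = 0x0EEB.
Checksum = ~0x0EEB & 0xFFFF = 0xF114.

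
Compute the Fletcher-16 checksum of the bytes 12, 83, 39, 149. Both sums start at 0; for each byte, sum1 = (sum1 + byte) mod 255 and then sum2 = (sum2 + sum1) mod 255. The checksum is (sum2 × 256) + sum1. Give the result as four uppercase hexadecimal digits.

0E1C

Running sums (mod 255):
  after byte 0 (12): sum1=12, sum2=12
  after byte 1 (83): sum1=95, sum2=107
  after byte 2 (39): sum1=134, sum2=241
  after byte 3 (149): sum1=28, sum2=14
Checksum = sum2·256 + sum1 = 14·256 + 28 = 3612 = 0x0E1C.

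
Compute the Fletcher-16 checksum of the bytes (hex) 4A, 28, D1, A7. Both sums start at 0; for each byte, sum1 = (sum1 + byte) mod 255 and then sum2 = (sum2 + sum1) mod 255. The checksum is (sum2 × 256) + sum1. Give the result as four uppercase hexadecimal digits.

Running sums (mod 255):
  after byte 0 (4A): sum1=74, sum2=74
  after byte 1 (28): sum1=114, sum2=188
  after byte 2 (D1): sum1=68, sum2=1
  after byte 3 (A7): sum1=235, sum2=236
Checksum = sum2·256 + sum1 = 236·256 + 235 = 60651 = 0xECEB.

ECEB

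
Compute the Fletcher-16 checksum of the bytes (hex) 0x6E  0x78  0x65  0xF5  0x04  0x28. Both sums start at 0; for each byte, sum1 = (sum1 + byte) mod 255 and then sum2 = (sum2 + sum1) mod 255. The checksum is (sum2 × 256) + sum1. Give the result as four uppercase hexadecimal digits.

986E

Running sums (mod 255):
  after byte 0 (0x6E): sum1=110, sum2=110
  after byte 1 (0x78): sum1=230, sum2=85
  after byte 2 (0x65): sum1=76, sum2=161
  after byte 3 (0xF5): sum1=66, sum2=227
  after byte 4 (0x04): sum1=70, sum2=42
  after byte 5 (0x28): sum1=110, sum2=152
Checksum = sum2·256 + sum1 = 152·256 + 110 = 39022 = 0x986E.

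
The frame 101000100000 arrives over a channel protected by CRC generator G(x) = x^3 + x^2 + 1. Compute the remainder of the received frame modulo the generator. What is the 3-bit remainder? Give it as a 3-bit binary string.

000

Modulo-2 division of 101000100000 by 1101:
  pos 0: 1010 XOR 1101 = 0111
  pos 1: 1110 XOR 1101 = 0011
  pos 3: 1101 XOR 1101 = 0000
Remainder = 000 (zero — the frame passes the CRC check).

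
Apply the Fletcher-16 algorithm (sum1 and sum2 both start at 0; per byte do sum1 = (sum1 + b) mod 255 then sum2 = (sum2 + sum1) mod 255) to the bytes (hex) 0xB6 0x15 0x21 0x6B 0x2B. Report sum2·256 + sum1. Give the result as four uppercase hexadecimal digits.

Running sums (mod 255):
  after byte 0 (0xB6): sum1=182, sum2=182
  after byte 1 (0x15): sum1=203, sum2=130
  after byte 2 (0x21): sum1=236, sum2=111
  after byte 3 (0x6B): sum1=88, sum2=199
  after byte 4 (0x2B): sum1=131, sum2=75
Checksum = sum2·256 + sum1 = 75·256 + 131 = 19331 = 0x4B83.

4B83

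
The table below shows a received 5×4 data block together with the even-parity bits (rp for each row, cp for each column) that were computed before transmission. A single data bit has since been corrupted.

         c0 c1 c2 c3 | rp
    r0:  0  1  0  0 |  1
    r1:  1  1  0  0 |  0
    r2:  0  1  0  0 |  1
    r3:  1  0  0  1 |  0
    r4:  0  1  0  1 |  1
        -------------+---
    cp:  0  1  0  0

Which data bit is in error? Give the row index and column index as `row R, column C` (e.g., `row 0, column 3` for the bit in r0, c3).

Recompute each row's even parity and compare to rp:
  r0: data parity 1, sent rp 1 → ok
  r1: data parity 0, sent rp 0 → ok
  r2: data parity 1, sent rp 1 → ok
  r3: data parity 0, sent rp 0 → ok
  r4: data parity 0, sent rp 1 → mismatch
Recompute each column's even parity and compare to cp:
  c0: data parity 0, sent cp 0 → ok
  c1: data parity 0, sent cp 1 → mismatch
  c2: data parity 0, sent cp 0 → ok
  c3: data parity 0, sent cp 0 → ok
Exactly one row (r4) and one column (c1) fail → the flipped bit is at their intersection.

row 4, column 1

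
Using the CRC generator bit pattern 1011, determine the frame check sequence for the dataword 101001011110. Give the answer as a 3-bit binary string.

111

Append 3 zeros: 101001011110000. Divide by 1011 (XOR where the leading bit is 1):
  pos 0: 1010 XOR 1011 = 0001
  pos 3: 1010 XOR 1011 = 0001
  pos 6: 1111 XOR 1011 = 0100
  pos 7: 1001 XOR 1011 = 0010
  pos 9: 1000 XOR 1011 = 0011
  pos 11: 1100 XOR 1011 = 0111
Remainder (last 3 bits) = 111. This is the CRC / FCS.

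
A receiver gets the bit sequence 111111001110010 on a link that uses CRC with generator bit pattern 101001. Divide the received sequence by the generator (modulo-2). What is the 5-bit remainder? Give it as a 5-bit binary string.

Modulo-2 division of 111111001110010 by 101001:
  pos 0: 111111 XOR 101001 = 010110
  pos 1: 101100 XOR 101001 = 000101
  pos 4: 101011 XOR 101001 = 000010
  pos 8: 101001 XOR 101001 = 000000
Remainder = 00000 (zero — the frame passes the CRC check).

00000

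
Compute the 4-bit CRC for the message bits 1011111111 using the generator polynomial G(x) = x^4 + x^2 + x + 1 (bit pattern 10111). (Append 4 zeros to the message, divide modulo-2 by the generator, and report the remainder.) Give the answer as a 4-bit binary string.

0001

Append 4 zeros: 10111111110000. Divide by 10111 (XOR where the leading bit is 1):
  pos 0: 10111 XOR 10111 = 00000
  pos 5: 11111 XOR 10111 = 01000
  pos 6: 10000 XOR 10111 = 00111
  pos 8: 11100 XOR 10111 = 01011
  pos 9: 10110 XOR 10111 = 00001
Remainder (last 4 bits) = 0001. This is the CRC / FCS.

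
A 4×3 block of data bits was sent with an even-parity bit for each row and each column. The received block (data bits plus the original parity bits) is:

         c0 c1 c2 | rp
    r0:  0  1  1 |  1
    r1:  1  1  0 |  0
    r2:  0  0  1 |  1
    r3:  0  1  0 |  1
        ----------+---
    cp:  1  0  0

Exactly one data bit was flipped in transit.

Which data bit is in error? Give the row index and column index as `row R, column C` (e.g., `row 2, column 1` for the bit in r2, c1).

row 0, column 1

Recompute each row's even parity and compare to rp:
  r0: data parity 0, sent rp 1 → mismatch
  r1: data parity 0, sent rp 0 → ok
  r2: data parity 1, sent rp 1 → ok
  r3: data parity 1, sent rp 1 → ok
Recompute each column's even parity and compare to cp:
  c0: data parity 1, sent cp 1 → ok
  c1: data parity 1, sent cp 0 → mismatch
  c2: data parity 0, sent cp 0 → ok
Exactly one row (r0) and one column (c1) fail → the flipped bit is at their intersection.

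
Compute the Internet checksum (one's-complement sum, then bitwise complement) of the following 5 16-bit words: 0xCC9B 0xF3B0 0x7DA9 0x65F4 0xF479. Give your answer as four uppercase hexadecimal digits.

One's-complement addition (fold any carry out of bit 15 back into bit 0):
  0xCC9B + 0xF3B0 = 0x1C04B → wrap carry → 0xC04C
  0xC04C + 0x7DA9 = 0x13DF5 → wrap carry → 0x3DF6
  0x3DF6 + 0x65F4 = 0x0A3EA
  0xA3EA + 0xF479 = 0x19863 → wrap carry → 0x9864
One's-complement sum = 0x9864.
Checksum = ~0x9864 & 0xFFFF = 0x679B.

679B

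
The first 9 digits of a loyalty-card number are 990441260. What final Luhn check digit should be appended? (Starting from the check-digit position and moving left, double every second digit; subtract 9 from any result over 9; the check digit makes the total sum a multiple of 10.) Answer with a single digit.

Partial digits right→left: 0 6 2 1 4 4 0 9 9
Double every second digit counting from the check-digit position (so the 1st, 3rd, 5th, ... of the partial from the right).
  doubled (with −9 where >9): 0 4 8 0 9 → sum 21
  kept as-is: 6 1 4 9 → sum 20
Total = 21 + 20 = 41.
Check digit = (10 − (41 mod 10)) mod 10 = 9.

9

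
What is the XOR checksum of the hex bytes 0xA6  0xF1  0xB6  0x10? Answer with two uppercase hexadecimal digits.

XOR the bytes together:
  start with 0xA6
  0xA6 ⊕ 0xF1 = 0x57
  0x57 ⊕ 0xB6 = 0xE1
  0xE1 ⊕ 0x10 = 0xF1

F1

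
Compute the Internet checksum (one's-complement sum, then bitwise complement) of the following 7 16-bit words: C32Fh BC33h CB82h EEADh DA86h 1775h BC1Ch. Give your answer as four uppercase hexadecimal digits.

1853

One's-complement addition (fold any carry out of bit 15 back into bit 0):
  0xC32F + 0xBC33 = 0x17F62 → wrap carry → 0x7F63
  0x7F63 + 0xCB82 = 0x14AE5 → wrap carry → 0x4AE6
  0x4AE6 + 0xEEAD = 0x13993 → wrap carry → 0x3994
  0x3994 + 0xDA86 = 0x1141A → wrap carry → 0x141B
  0x141B + 0x1775 = 0x02B90
  0x2B90 + 0xBC1C = 0x0E7AC
One's-complement sum = 0xE7AC.
Checksum = ~0xE7AC & 0xFFFF = 0x1853.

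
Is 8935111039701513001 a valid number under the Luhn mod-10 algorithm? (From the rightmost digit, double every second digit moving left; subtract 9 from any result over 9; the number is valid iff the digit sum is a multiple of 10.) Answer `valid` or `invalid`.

From the right, keep odd positions and double even positions (subtract 9 from any doubled value over 9):
  doubled (positions 2,4,...): 0 6 1 0 9 0 2 1 9 → sum 28
  kept (positions 1,3,...): 1 0 1 1 7 3 1 1 3 8 → sum 26
Total = 54.
54 mod 10 = 4, so the number is invalid.

invalid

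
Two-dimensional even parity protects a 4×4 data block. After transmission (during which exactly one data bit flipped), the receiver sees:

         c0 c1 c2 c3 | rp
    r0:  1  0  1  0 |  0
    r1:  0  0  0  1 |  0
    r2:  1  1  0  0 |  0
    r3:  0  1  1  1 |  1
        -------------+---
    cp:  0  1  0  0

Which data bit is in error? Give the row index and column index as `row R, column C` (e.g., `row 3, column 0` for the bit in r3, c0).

row 1, column 1

Recompute each row's even parity and compare to rp:
  r0: data parity 0, sent rp 0 → ok
  r1: data parity 1, sent rp 0 → mismatch
  r2: data parity 0, sent rp 0 → ok
  r3: data parity 1, sent rp 1 → ok
Recompute each column's even parity and compare to cp:
  c0: data parity 0, sent cp 0 → ok
  c1: data parity 0, sent cp 1 → mismatch
  c2: data parity 0, sent cp 0 → ok
  c3: data parity 0, sent cp 0 → ok
Exactly one row (r1) and one column (c1) fail → the flipped bit is at their intersection.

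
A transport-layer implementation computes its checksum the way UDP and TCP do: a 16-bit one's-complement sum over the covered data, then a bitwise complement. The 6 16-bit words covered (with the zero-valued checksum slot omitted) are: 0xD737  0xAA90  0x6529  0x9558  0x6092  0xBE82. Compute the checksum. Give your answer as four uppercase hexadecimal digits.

64A0

One's-complement addition (fold any carry out of bit 15 back into bit 0):
  0xD737 + 0xAA90 = 0x181C7 → wrap carry → 0x81C8
  0x81C8 + 0x6529 = 0x0E6F1
  0xE6F1 + 0x9558 = 0x17C49 → wrap carry → 0x7C4A
  0x7C4A + 0x6092 = 0x0DCDC
  0xDCDC + 0xBE82 = 0x19B5E → wrap carry → 0x9B5F
One's-complement sum = 0x9B5F.
Checksum = ~0x9B5F & 0xFFFF = 0x64A0.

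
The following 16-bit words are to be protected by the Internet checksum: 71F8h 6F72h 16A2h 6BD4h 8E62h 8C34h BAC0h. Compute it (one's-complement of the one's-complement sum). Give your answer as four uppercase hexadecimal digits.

C6C6

One's-complement addition (fold any carry out of bit 15 back into bit 0):
  0x71F8 + 0x6F72 = 0x0E16A
  0xE16A + 0x16A2 = 0x0F80C
  0xF80C + 0x6BD4 = 0x163E0 → wrap carry → 0x63E1
  0x63E1 + 0x8E62 = 0x0F243
  0xF243 + 0x8C34 = 0x17E77 → wrap carry → 0x7E78
  0x7E78 + 0xBAC0 = 0x13938 → wrap carry → 0x3939
One's-complement sum = 0x3939.
Checksum = ~0x3939 & 0xFFFF = 0xC6C6.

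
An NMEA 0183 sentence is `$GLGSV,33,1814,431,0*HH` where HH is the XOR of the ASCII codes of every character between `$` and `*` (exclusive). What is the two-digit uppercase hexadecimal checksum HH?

XOR the ASCII codes of the payload characters:
  'G' = 0x47 → acc = 0x47
  'L' = 0x4C → acc = 0x0B
  'G' = 0x47 → acc = 0x4C
  'S' = 0x53 → acc = 0x1F
  'V' = 0x56 → acc = 0x49
  ',' = 0x2C → acc = 0x65
  '3' = 0x33 → acc = 0x56
  '3' = 0x33 → acc = 0x65
  ',' = 0x2C → acc = 0x49
  '1' = 0x31 → acc = 0x78
  '8' = 0x38 → acc = 0x40
  '1' = 0x31 → acc = 0x71
  '4' = 0x34 → acc = 0x45
  ',' = 0x2C → acc = 0x69
  '4' = 0x34 → acc = 0x5D
  '3' = 0x33 → acc = 0x6E
  '1' = 0x31 → acc = 0x5F
  ',' = 0x2C → acc = 0x73
  '0' = 0x30 → acc = 0x43
Checksum = 0x43.

43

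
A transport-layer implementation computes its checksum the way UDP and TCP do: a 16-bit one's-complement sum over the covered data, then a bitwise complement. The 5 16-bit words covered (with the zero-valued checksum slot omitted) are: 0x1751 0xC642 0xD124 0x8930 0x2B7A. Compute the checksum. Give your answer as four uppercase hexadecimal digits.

9C9C

One's-complement addition (fold any carry out of bit 15 back into bit 0):
  0x1751 + 0xC642 = 0x0DD93
  0xDD93 + 0xD124 = 0x1AEB7 → wrap carry → 0xAEB8
  0xAEB8 + 0x8930 = 0x137E8 → wrap carry → 0x37E9
  0x37E9 + 0x2B7A = 0x06363
One's-complement sum = 0x6363.
Checksum = ~0x6363 & 0xFFFF = 0x9C9C.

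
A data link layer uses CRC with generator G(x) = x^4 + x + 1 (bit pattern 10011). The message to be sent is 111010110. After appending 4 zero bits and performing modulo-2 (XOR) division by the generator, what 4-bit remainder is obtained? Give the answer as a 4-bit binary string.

Append 4 zeros: 1110101100000. Divide by 10011 (XOR where the leading bit is 1):
  pos 0: 11101 XOR 10011 = 01110
  pos 1: 11100 XOR 10011 = 01111
  pos 2: 11111 XOR 10011 = 01100
  pos 3: 11001 XOR 10011 = 01010
  pos 4: 10100 XOR 10011 = 00111
  pos 6: 11100 XOR 10011 = 01111
  pos 7: 11110 XOR 10011 = 01101
  pos 8: 11010 XOR 10011 = 01001
Remainder (last 4 bits) = 1001. This is the CRC / FCS.

1001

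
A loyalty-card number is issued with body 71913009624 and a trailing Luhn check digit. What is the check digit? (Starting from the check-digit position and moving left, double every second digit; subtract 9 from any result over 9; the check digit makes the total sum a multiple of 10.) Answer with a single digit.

6

Partial digits right→left: 4 2 6 9 0 0 3 1 9 1 7
Double every second digit counting from the check-digit position (so the 1st, 3rd, 5th, ... of the partial from the right).
  doubled (with −9 where >9): 8 3 0 6 9 5 → sum 31
  kept as-is: 2 9 0 1 1 → sum 13
Total = 31 + 13 = 44.
Check digit = (10 − (44 mod 10)) mod 10 = 6.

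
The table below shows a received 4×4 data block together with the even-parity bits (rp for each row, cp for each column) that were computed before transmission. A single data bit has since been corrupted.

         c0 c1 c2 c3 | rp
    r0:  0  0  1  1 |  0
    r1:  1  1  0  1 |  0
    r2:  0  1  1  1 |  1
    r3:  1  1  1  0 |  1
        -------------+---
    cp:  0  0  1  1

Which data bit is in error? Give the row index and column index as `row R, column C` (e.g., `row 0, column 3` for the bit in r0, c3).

Recompute each row's even parity and compare to rp:
  r0: data parity 0, sent rp 0 → ok
  r1: data parity 1, sent rp 0 → mismatch
  r2: data parity 1, sent rp 1 → ok
  r3: data parity 1, sent rp 1 → ok
Recompute each column's even parity and compare to cp:
  c0: data parity 0, sent cp 0 → ok
  c1: data parity 1, sent cp 0 → mismatch
  c2: data parity 1, sent cp 1 → ok
  c3: data parity 1, sent cp 1 → ok
Exactly one row (r1) and one column (c1) fail → the flipped bit is at their intersection.

row 1, column 1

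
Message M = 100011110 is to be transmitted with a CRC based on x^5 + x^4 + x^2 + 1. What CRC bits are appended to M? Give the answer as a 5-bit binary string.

10110

Append 5 zeros: 10001111000000. Divide by 110101 (XOR where the leading bit is 1):
  pos 0: 100011 XOR 110101 = 010110
  pos 1: 101101 XOR 110101 = 011000
  pos 2: 110001 XOR 110101 = 000100
  pos 5: 100000 XOR 110101 = 010101
  pos 6: 101010 XOR 110101 = 011111
  pos 7: 111110 XOR 110101 = 001011
Remainder (last 5 bits) = 10110. This is the CRC / FCS.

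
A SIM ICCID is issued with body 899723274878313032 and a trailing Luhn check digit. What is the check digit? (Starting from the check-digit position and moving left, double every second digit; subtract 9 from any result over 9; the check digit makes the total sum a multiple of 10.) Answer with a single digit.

Partial digits right→left: 2 3 0 3 1 3 8 7 8 4 7 2 3 2 7 9 9 8
Double every second digit counting from the check-digit position (so the 1st, 3rd, 5th, ... of the partial from the right).
  doubled (with −9 where >9): 4 0 2 7 7 5 6 5 9 → sum 45
  kept as-is: 3 3 3 7 4 2 2 9 8 → sum 41
Total = 45 + 41 = 86.
Check digit = (10 − (86 mod 10)) mod 10 = 4.

4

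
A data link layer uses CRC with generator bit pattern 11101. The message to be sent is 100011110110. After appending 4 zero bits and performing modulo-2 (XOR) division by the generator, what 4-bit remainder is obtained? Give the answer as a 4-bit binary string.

Append 4 zeros: 1000111101100000. Divide by 11101 (XOR where the leading bit is 1):
  pos 0: 10001 XOR 11101 = 01100
  pos 1: 11001 XOR 11101 = 00100
  pos 3: 10011 XOR 11101 = 01110
  pos 4: 11100 XOR 11101 = 00001
  pos 8: 11100 XOR 11101 = 00001
Remainder (last 4 bits) = 1000. This is the CRC / FCS.

1000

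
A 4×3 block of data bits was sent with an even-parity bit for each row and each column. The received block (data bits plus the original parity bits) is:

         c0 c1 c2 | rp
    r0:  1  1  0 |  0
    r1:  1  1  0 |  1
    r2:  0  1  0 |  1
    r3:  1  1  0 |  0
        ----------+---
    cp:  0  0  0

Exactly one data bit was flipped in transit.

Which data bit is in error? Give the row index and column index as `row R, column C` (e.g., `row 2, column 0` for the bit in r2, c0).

Recompute each row's even parity and compare to rp:
  r0: data parity 0, sent rp 0 → ok
  r1: data parity 0, sent rp 1 → mismatch
  r2: data parity 1, sent rp 1 → ok
  r3: data parity 0, sent rp 0 → ok
Recompute each column's even parity and compare to cp:
  c0: data parity 1, sent cp 0 → mismatch
  c1: data parity 0, sent cp 0 → ok
  c2: data parity 0, sent cp 0 → ok
Exactly one row (r1) and one column (c0) fail → the flipped bit is at their intersection.

row 1, column 0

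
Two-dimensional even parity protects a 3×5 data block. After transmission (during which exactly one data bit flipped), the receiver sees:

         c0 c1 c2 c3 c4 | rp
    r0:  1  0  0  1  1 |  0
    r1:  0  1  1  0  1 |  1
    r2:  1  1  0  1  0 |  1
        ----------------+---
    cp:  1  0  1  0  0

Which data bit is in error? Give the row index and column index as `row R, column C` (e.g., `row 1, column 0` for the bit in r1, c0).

Recompute each row's even parity and compare to rp:
  r0: data parity 1, sent rp 0 → mismatch
  r1: data parity 1, sent rp 1 → ok
  r2: data parity 1, sent rp 1 → ok
Recompute each column's even parity and compare to cp:
  c0: data parity 0, sent cp 1 → mismatch
  c1: data parity 0, sent cp 0 → ok
  c2: data parity 1, sent cp 1 → ok
  c3: data parity 0, sent cp 0 → ok
  c4: data parity 0, sent cp 0 → ok
Exactly one row (r0) and one column (c0) fail → the flipped bit is at their intersection.

row 0, column 0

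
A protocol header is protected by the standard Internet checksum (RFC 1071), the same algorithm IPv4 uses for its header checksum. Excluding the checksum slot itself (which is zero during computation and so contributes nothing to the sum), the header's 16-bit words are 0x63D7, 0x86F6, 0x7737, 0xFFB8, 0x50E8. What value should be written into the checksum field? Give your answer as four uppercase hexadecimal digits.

4D59

One's-complement addition (fold any carry out of bit 15 back into bit 0):
  0x63D7 + 0x86F6 = 0x0EACD
  0xEACD + 0x7737 = 0x16204 → wrap carry → 0x6205
  0x6205 + 0xFFB8 = 0x161BD → wrap carry → 0x61BE
  0x61BE + 0x50E8 = 0x0B2A6
One's-complement sum = 0xB2A6.
Checksum = ~0xB2A6 & 0xFFFF = 0x4D59.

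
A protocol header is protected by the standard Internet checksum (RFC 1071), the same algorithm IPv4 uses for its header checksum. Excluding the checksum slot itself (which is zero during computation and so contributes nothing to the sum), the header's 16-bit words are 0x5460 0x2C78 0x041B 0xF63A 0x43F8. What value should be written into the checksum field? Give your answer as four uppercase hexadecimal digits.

One's-complement addition (fold any carry out of bit 15 back into bit 0):
  0x5460 + 0x2C78 = 0x080D8
  0x80D8 + 0x041B = 0x084F3
  0x84F3 + 0xF63A = 0x17B2D → wrap carry → 0x7B2E
  0x7B2E + 0x43F8 = 0x0BF26
One's-complement sum = 0xBF26.
Checksum = ~0xBF26 & 0xFFFF = 0x40D9.

40D9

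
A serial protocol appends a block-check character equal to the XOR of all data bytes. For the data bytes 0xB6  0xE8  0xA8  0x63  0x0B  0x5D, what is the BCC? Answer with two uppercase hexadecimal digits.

XOR the bytes together:
  start with 0xB6
  0xB6 ⊕ 0xE8 = 0x5E
  0x5E ⊕ 0xA8 = 0xF6
  0xF6 ⊕ 0x63 = 0x95
  0x95 ⊕ 0x0B = 0x9E
  0x9E ⊕ 0x5D = 0xC3

C3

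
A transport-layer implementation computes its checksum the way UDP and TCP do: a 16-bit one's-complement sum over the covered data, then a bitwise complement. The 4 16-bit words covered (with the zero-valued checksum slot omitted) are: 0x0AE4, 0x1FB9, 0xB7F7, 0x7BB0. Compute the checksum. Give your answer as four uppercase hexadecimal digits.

A1BA

One's-complement addition (fold any carry out of bit 15 back into bit 0):
  0x0AE4 + 0x1FB9 = 0x02A9D
  0x2A9D + 0xB7F7 = 0x0E294
  0xE294 + 0x7BB0 = 0x15E44 → wrap carry → 0x5E45
One's-complement sum = 0x5E45.
Checksum = ~0x5E45 & 0xFFFF = 0xA1BA.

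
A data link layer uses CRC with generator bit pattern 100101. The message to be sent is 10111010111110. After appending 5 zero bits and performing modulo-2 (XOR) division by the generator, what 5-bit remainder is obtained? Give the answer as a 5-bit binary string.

01100

Append 5 zeros: 1011101011111000000. Divide by 100101 (XOR where the leading bit is 1):
  pos 0: 101110 XOR 100101 = 001011
  pos 2: 101110 XOR 100101 = 001011
  pos 4: 101111 XOR 100101 = 001010
  pos 6: 101011 XOR 100101 = 001110
  pos 8: 111010 XOR 100101 = 011111
  pos 9: 111110 XOR 100101 = 011011
  pos 10: 110110 XOR 100101 = 010011
  pos 11: 100110 XOR 100101 = 000011
Remainder (last 5 bits) = 01100. This is the CRC / FCS.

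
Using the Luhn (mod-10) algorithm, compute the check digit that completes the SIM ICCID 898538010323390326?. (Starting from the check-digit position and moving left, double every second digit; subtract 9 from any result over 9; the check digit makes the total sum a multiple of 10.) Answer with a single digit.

5

Partial digits right→left: 6 2 3 0 9 3 3 2 3 0 1 0 8 3 5 8 9 8
Double every second digit counting from the check-digit position (so the 1st, 3rd, 5th, ... of the partial from the right).
  doubled (with −9 where >9): 3 6 9 6 6 2 7 1 9 → sum 49
  kept as-is: 2 0 3 2 0 0 3 8 8 → sum 26
Total = 49 + 26 = 75.
Check digit = (10 − (75 mod 10)) mod 10 = 5.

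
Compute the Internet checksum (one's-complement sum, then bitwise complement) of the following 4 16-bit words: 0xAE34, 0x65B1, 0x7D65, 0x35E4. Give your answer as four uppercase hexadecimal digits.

38D0

One's-complement addition (fold any carry out of bit 15 back into bit 0):
  0xAE34 + 0x65B1 = 0x113E5 → wrap carry → 0x13E6
  0x13E6 + 0x7D65 = 0x0914B
  0x914B + 0x35E4 = 0x0C72F
One's-complement sum = 0xC72F.
Checksum = ~0xC72F & 0xFFFF = 0x38D0.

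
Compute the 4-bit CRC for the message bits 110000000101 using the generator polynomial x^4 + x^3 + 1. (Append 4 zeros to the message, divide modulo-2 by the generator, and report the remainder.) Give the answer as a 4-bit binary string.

1011

Append 4 zeros: 1100000001010000. Divide by 11001 (XOR where the leading bit is 1):
  pos 0: 11000 XOR 11001 = 00001
  pos 4: 10000 XOR 11001 = 01001
  pos 5: 10011 XOR 11001 = 01010
  pos 6: 10100 XOR 11001 = 01101
  pos 7: 11011 XOR 11001 = 00010
  pos 10: 10000 XOR 11001 = 01001
  pos 11: 10010 XOR 11001 = 01011
Remainder (last 4 bits) = 1011. This is the CRC / FCS.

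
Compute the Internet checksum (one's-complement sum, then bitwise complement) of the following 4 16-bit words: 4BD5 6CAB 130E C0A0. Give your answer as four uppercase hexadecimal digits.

One's-complement addition (fold any carry out of bit 15 back into bit 0):
  0x4BD5 + 0x6CAB = 0x0B880
  0xB880 + 0x130E = 0x0CB8E
  0xCB8E + 0xC0A0 = 0x18C2E → wrap carry → 0x8C2F
One's-complement sum = 0x8C2F.
Checksum = ~0x8C2F & 0xFFFF = 0x73D0.

73D0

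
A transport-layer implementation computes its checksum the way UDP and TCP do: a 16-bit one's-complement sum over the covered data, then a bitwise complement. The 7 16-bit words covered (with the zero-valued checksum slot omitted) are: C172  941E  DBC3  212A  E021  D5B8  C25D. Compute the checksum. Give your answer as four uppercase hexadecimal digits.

One's-complement addition (fold any carry out of bit 15 back into bit 0):
  0xC172 + 0x941E = 0x15590 → wrap carry → 0x5591
  0x5591 + 0xDBC3 = 0x13154 → wrap carry → 0x3155
  0x3155 + 0x212A = 0x0527F
  0x527F + 0xE021 = 0x132A0 → wrap carry → 0x32A1
  0x32A1 + 0xD5B8 = 0x10859 → wrap carry → 0x085A
  0x085A + 0xC25D = 0x0CAB7
One's-complement sum = 0xCAB7.
Checksum = ~0xCAB7 & 0xFFFF = 0x3548.

3548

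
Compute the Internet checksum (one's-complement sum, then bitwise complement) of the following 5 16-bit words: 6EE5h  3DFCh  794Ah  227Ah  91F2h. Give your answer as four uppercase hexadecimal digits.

2567

One's-complement addition (fold any carry out of bit 15 back into bit 0):
  0x6EE5 + 0x3DFC = 0x0ACE1
  0xACE1 + 0x794A = 0x1262B → wrap carry → 0x262C
  0x262C + 0x227A = 0x048A6
  0x48A6 + 0x91F2 = 0x0DA98
One's-complement sum = 0xDA98.
Checksum = ~0xDA98 & 0xFFFF = 0x2567.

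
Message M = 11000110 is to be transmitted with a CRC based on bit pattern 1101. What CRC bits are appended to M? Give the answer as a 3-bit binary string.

Append 3 zeros: 11000110000. Divide by 1101 (XOR where the leading bit is 1):
  pos 0: 1100 XOR 1101 = 0001
  pos 3: 1011 XOR 1101 = 0110
  pos 4: 1100 XOR 1101 = 0001
  pos 7: 1000 XOR 1101 = 0101
Remainder (last 3 bits) = 101. This is the CRC / FCS.

101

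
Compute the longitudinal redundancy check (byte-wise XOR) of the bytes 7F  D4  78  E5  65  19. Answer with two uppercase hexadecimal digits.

XOR the bytes together:
  start with 0x7F
  0x7F ⊕ 0xD4 = 0xAB
  0xAB ⊕ 0x78 = 0xD3
  0xD3 ⊕ 0xE5 = 0x36
  0x36 ⊕ 0x65 = 0x53
  0x53 ⊕ 0x19 = 0x4A

4A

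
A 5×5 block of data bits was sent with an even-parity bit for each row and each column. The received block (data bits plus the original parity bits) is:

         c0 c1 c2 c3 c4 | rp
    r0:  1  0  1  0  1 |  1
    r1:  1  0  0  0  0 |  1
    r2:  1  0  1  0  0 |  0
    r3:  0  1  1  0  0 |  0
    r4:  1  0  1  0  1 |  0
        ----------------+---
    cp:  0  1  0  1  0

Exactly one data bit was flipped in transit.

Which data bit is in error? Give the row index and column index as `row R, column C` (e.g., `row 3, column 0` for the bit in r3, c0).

row 4, column 3

Recompute each row's even parity and compare to rp:
  r0: data parity 1, sent rp 1 → ok
  r1: data parity 1, sent rp 1 → ok
  r2: data parity 0, sent rp 0 → ok
  r3: data parity 0, sent rp 0 → ok
  r4: data parity 1, sent rp 0 → mismatch
Recompute each column's even parity and compare to cp:
  c0: data parity 0, sent cp 0 → ok
  c1: data parity 1, sent cp 1 → ok
  c2: data parity 0, sent cp 0 → ok
  c3: data parity 0, sent cp 1 → mismatch
  c4: data parity 0, sent cp 0 → ok
Exactly one row (r4) and one column (c3) fail → the flipped bit is at their intersection.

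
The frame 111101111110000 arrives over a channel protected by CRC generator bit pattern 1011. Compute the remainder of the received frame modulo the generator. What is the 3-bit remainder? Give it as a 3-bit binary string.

110

Modulo-2 division of 111101111110000 by 1011:
  pos 0: 1111 XOR 1011 = 0100
  pos 1: 1000 XOR 1011 = 0011
  pos 3: 1111 XOR 1011 = 0100
  pos 4: 1001 XOR 1011 = 0010
  pos 6: 1011 XOR 1011 = 0000
  pos 10: 1000 XOR 1011 = 0011
Remainder = 110 (nonzero — an error is detected).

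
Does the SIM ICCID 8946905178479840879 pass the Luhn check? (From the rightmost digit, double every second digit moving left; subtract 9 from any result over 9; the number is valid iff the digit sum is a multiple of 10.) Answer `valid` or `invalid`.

invalid

From the right, keep odd positions and double even positions (subtract 9 from any doubled value over 9):
  doubled (positions 2,4,...): 5 0 7 5 7 2 0 3 9 → sum 38
  kept (positions 1,3,...): 9 8 4 9 4 7 5 9 4 8 → sum 67
Total = 105.
105 mod 10 = 5, so the number is invalid.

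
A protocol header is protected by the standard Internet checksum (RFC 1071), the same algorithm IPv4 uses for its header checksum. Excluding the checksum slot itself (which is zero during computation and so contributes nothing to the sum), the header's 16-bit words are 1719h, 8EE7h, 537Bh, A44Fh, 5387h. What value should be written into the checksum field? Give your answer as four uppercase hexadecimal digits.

One's-complement addition (fold any carry out of bit 15 back into bit 0):
  0x1719 + 0x8EE7 = 0x0A600
  0xA600 + 0x537B = 0x0F97B
  0xF97B + 0xA44F = 0x19DCA → wrap carry → 0x9DCB
  0x9DCB + 0x5387 = 0x0F152
One's-complement sum = 0xF152.
Checksum = ~0xF152 & 0xFFFF = 0x0EAD.

0EAD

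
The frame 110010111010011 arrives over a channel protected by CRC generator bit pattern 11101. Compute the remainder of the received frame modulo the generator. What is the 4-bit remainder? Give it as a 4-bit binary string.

0100

Modulo-2 division of 110010111010011 by 11101:
  pos 0: 11001 XOR 11101 = 00100
  pos 2: 10001 XOR 11101 = 01100
  pos 3: 11001 XOR 11101 = 00100
  pos 5: 10010 XOR 11101 = 01111
  pos 6: 11111 XOR 11101 = 00010
  pos 9: 10001 XOR 11101 = 01100
  pos 10: 11001 XOR 11101 = 00100
Remainder = 0100 (nonzero — an error is detected).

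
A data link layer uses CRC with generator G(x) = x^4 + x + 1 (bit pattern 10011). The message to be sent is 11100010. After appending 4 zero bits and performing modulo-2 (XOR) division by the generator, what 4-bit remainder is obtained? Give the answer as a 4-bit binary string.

0101

Append 4 zeros: 111000100000. Divide by 10011 (XOR where the leading bit is 1):
  pos 0: 11100 XOR 10011 = 01111
  pos 1: 11110 XOR 10011 = 01101
  pos 2: 11011 XOR 10011 = 01000
  pos 3: 10000 XOR 10011 = 00011
  pos 6: 11000 XOR 10011 = 01011
  pos 7: 10110 XOR 10011 = 00101
Remainder (last 4 bits) = 0101. This is the CRC / FCS.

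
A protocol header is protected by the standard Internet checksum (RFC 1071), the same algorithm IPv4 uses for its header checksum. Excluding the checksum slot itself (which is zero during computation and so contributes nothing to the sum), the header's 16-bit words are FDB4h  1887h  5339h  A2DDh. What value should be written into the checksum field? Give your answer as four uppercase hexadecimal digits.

F3AC

One's-complement addition (fold any carry out of bit 15 back into bit 0):
  0xFDB4 + 0x1887 = 0x1163B → wrap carry → 0x163C
  0x163C + 0x5339 = 0x06975
  0x6975 + 0xA2DD = 0x10C52 → wrap carry → 0x0C53
One's-complement sum = 0x0C53.
Checksum = ~0x0C53 & 0xFFFF = 0xF3AC.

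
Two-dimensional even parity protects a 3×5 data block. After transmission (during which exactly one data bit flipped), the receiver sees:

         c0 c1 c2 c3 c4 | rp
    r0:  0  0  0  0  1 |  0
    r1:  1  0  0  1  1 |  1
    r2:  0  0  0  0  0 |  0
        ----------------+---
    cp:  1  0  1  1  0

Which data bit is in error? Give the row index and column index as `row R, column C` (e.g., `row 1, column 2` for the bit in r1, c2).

Recompute each row's even parity and compare to rp:
  r0: data parity 1, sent rp 0 → mismatch
  r1: data parity 1, sent rp 1 → ok
  r2: data parity 0, sent rp 0 → ok
Recompute each column's even parity and compare to cp:
  c0: data parity 1, sent cp 1 → ok
  c1: data parity 0, sent cp 0 → ok
  c2: data parity 0, sent cp 1 → mismatch
  c3: data parity 1, sent cp 1 → ok
  c4: data parity 0, sent cp 0 → ok
Exactly one row (r0) and one column (c2) fail → the flipped bit is at their intersection.

row 0, column 2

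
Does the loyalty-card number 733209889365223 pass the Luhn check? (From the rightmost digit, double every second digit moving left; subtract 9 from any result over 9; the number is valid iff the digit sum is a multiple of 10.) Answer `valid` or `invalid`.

invalid

From the right, keep odd positions and double even positions (subtract 9 from any doubled value over 9):
  doubled (positions 2,4,...): 4 1 6 7 9 4 6 → sum 37
  kept (positions 1,3,...): 3 2 6 9 8 0 3 7 → sum 38
Total = 75.
75 mod 10 = 5, so the number is invalid.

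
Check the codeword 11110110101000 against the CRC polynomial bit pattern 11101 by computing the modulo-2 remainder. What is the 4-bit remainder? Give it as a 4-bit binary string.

0000

Modulo-2 division of 11110110101000 by 11101:
  pos 0: 11110 XOR 11101 = 00011
  pos 3: 11110 XOR 11101 = 00011
  pos 6: 11101 XOR 11101 = 00000
Remainder = 0000 (zero — the frame passes the CRC check).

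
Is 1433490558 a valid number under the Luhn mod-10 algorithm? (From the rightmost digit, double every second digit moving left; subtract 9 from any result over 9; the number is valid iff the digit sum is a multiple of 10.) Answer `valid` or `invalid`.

From the right, keep odd positions and double even positions (subtract 9 from any doubled value over 9):
  doubled (positions 2,4,...): 1 0 8 6 2 → sum 17
  kept (positions 1,3,...): 8 5 9 3 4 → sum 29
Total = 46.
46 mod 10 = 6, so the number is invalid.

invalid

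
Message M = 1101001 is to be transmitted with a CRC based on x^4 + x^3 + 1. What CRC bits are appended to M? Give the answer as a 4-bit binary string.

0001

Append 4 zeros: 11010010000. Divide by 11001 (XOR where the leading bit is 1):
  pos 0: 11010 XOR 11001 = 00011
  pos 3: 11010 XOR 11001 = 00011
  pos 6: 11000 XOR 11001 = 00001
Remainder (last 4 bits) = 0001. This is the CRC / FCS.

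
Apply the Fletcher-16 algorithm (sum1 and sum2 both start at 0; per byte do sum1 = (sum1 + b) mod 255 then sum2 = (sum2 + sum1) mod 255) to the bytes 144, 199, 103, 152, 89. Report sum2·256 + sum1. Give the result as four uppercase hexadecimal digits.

Running sums (mod 255):
  after byte 0 (144): sum1=144, sum2=144
  after byte 1 (199): sum1=88, sum2=232
  after byte 2 (103): sum1=191, sum2=168
  after byte 3 (152): sum1=88, sum2=1
  after byte 4 (89): sum1=177, sum2=178
Checksum = sum2·256 + sum1 = 178·256 + 177 = 45745 = 0xB2B1.

B2B1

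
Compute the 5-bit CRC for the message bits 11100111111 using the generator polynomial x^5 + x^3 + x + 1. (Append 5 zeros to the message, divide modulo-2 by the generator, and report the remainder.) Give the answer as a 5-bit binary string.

Append 5 zeros: 1110011111100000. Divide by 101011 (XOR where the leading bit is 1):
  pos 0: 111001 XOR 101011 = 010010
  pos 1: 100101 XOR 101011 = 001110
  pos 3: 111011 XOR 101011 = 010000
  pos 4: 100001 XOR 101011 = 001010
  pos 6: 101010 XOR 101011 = 000001
Remainder (last 5 bits) = 10000. This is the CRC / FCS.

10000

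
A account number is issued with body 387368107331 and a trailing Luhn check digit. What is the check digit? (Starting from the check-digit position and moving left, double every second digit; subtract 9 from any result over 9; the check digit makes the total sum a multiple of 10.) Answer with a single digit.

5

Partial digits right→left: 1 3 3 7 0 1 8 6 3 7 8 3
Double every second digit counting from the check-digit position (so the 1st, 3rd, 5th, ... of the partial from the right).
  doubled (with −9 where >9): 2 6 0 7 6 7 → sum 28
  kept as-is: 3 7 1 6 7 3 → sum 27
Total = 28 + 27 = 55.
Check digit = (10 − (55 mod 10)) mod 10 = 5.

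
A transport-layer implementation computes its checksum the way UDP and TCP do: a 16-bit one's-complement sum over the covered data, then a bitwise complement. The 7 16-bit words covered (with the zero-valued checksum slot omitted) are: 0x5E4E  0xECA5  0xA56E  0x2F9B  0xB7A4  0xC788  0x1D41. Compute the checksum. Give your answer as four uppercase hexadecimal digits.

One's-complement addition (fold any carry out of bit 15 back into bit 0):
  0x5E4E + 0xECA5 = 0x14AF3 → wrap carry → 0x4AF4
  0x4AF4 + 0xA56E = 0x0F062
  0xF062 + 0x2F9B = 0x11FFD → wrap carry → 0x1FFE
  0x1FFE + 0xB7A4 = 0x0D7A2
  0xD7A2 + 0xC788 = 0x19F2A → wrap carry → 0x9F2B
  0x9F2B + 0x1D41 = 0x0BC6C
One's-complement sum = 0xBC6C.
Checksum = ~0xBC6C & 0xFFFF = 0x4393.

4393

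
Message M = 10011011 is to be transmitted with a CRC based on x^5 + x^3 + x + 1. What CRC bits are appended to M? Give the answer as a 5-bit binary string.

10101

Append 5 zeros: 1001101100000. Divide by 101011 (XOR where the leading bit is 1):
  pos 0: 100110 XOR 101011 = 001101
  pos 2: 110111 XOR 101011 = 011100
  pos 3: 111000 XOR 101011 = 010011
  pos 4: 100110 XOR 101011 = 001101
  pos 6: 110100 XOR 101011 = 011111
  pos 7: 111110 XOR 101011 = 010101
Remainder (last 5 bits) = 10101. This is the CRC / FCS.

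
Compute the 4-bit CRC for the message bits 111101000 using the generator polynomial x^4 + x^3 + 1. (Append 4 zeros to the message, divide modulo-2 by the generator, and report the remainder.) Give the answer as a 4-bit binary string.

Append 4 zeros: 1111010000000. Divide by 11001 (XOR where the leading bit is 1):
  pos 0: 11110 XOR 11001 = 00111
  pos 2: 11110 XOR 11001 = 00111
  pos 4: 11100 XOR 11001 = 00101
  pos 6: 10100 XOR 11001 = 01101
  pos 7: 11010 XOR 11001 = 00011
Remainder (last 4 bits) = 0110. This is the CRC / FCS.

0110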